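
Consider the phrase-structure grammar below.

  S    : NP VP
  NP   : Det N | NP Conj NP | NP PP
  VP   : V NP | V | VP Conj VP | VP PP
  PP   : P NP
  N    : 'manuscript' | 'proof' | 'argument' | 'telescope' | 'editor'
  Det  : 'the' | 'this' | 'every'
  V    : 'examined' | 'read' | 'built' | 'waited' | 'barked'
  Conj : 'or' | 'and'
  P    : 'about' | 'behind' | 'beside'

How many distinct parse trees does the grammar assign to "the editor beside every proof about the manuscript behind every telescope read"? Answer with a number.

Two of the 5 distinct bracketings:
[S [NP [NP [Det the] [N editor]] [PP [P beside] [NP [NP [Det every] [N proof]] [PP [P about] [NP [NP [Det the] [N manuscript]] [PP [P behind] [NP [Det every] [N telescope]]]]]]]] [VP [V read]]]
[S [NP [NP [Det the] [N editor]] [PP [P beside] [NP [NP [NP [Det every] [N proof]] [PP [P about] [NP [Det the] [N manuscript]]]] [PP [P behind] [NP [Det every] [N telescope]]]]]] [VP [V read]]]
The trees differ in how a recursive rule is bracketed over the same span.

5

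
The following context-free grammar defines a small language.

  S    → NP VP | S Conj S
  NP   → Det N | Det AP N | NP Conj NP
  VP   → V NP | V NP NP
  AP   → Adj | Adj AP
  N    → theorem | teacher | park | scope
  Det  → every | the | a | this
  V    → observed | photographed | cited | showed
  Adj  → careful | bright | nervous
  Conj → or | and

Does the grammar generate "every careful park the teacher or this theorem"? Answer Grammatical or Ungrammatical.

Ungrammatical

For S → NP VP, the only prefix that parses as NP is 'every careful park', but the remainder 'the teacher or this theorem' is not a VP under these rules. The alternative S rule S → S Conj S likewise has no satisfying split.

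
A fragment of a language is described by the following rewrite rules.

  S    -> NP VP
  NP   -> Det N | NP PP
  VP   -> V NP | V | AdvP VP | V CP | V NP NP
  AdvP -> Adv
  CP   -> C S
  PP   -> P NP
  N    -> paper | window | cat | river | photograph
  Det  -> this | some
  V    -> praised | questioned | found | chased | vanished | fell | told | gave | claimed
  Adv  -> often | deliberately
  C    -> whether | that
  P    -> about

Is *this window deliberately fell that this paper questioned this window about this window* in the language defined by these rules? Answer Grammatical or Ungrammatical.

Grammatical

S
  NP
    Det: this
    N: window
  VP
    AdvP
      Adv: deliberately
    VP
      V: fell
      CP
        C: that
        S
          NP
            Det: this
            N: paper
          VP
            V: questioned
            NP
              NP
                Det: this
                N: window
              PP
                P: about
                NP
                  Det: this
                  N: window
Every word is introduced by a lexical rule and the phrasal rules combine the resulting categories into a single S.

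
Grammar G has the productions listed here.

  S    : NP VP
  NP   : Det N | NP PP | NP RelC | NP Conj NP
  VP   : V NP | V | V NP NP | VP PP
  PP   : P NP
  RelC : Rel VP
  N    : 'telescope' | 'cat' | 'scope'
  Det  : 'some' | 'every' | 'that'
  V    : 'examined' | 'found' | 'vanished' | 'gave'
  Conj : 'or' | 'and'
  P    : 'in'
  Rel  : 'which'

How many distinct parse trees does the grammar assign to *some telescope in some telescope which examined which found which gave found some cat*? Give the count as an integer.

4

Two of the 4 distinct bracketings:
[S [NP [NP [Det some] [N telescope]] [PP [P in] [NP [NP [NP [NP [Det some] [N telescope]] [RelC [Rel which] [VP [V examined]]]] [RelC [Rel which] [VP [V found]]]] [RelC [Rel which] [VP [V gave]]]]]] [VP [V found] [NP [Det some] [N cat]]]]
[S [NP [NP [NP [Det some] [N telescope]] [PP [P in] [NP [NP [NP [Det some] [N telescope]] [RelC [Rel which] [VP [V examined]]]] [RelC [Rel which] [VP [V found]]]]]] [RelC [Rel which] [VP [V gave]]]] [VP [V found] [NP [Det some] [N cat]]]]
The trees differ in how a recursive rule is bracketed over the same span.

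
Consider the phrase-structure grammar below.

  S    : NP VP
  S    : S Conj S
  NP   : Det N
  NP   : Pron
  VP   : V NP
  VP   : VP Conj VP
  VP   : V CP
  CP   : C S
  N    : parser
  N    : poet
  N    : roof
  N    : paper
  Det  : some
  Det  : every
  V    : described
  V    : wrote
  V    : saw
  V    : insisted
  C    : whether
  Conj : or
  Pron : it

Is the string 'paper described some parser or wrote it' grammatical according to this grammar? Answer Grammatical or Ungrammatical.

For S → NP VP, no prefix of the string parses as an NP. The alternative S rule S → S Conj S likewise has no satisfying split.

Ungrammatical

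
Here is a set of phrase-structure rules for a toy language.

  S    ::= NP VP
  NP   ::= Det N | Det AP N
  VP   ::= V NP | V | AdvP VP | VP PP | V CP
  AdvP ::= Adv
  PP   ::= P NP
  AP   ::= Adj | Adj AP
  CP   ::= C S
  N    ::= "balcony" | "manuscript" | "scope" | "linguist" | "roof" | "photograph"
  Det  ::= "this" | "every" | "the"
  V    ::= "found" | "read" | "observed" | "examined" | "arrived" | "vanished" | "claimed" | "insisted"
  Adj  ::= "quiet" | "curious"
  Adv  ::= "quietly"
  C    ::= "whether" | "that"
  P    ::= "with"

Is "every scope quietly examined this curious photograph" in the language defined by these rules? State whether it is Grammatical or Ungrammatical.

S
  NP
    Det: every
    N: scope
  VP
    AdvP
      Adv: quietly
    VP
      V: examined
      NP
        Det: this
        AP
          Adj: curious
        N: photograph
Each bracket corresponds to one application of a listed rule, so the string is derivable from S.

Grammatical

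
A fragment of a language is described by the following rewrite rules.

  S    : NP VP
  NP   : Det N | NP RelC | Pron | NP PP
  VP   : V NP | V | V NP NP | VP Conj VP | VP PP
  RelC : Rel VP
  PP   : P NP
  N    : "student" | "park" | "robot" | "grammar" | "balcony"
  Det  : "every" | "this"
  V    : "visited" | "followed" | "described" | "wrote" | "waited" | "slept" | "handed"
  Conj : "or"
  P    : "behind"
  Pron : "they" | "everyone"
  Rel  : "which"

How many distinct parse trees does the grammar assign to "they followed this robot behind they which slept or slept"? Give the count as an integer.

Two of the 6 distinct bracketings:
[S [NP [Pron they]] [VP [V followed] [NP [NP [NP [Det this] [N robot]] [PP [P behind] [NP [Pron they]]]] [RelC [Rel which] [VP [VP [V slept]] [Conj or] [VP [V slept]]]]]]]
[S [NP [Pron they]] [VP [V followed] [NP [NP [Det this] [N robot]] [PP [P behind] [NP [NP [Pron they]] [RelC [Rel which] [VP [VP [V slept]] [Conj or] [VP [V slept]]]]]]]]]
The trees differ in how a recursive rule is bracketed over the same span.

6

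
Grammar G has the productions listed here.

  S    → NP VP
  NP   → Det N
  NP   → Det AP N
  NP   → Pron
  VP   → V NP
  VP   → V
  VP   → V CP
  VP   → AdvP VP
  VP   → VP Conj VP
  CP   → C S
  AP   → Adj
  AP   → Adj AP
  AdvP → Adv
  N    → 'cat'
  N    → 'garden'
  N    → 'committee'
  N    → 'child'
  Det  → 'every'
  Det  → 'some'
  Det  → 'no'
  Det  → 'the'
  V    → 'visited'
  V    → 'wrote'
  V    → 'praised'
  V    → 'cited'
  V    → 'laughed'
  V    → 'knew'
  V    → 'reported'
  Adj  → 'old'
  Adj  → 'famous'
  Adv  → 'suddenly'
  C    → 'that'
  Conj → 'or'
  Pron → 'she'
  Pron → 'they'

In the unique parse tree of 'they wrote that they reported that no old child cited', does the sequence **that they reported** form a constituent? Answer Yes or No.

No

[S [NP [Pron they]] [VP [V wrote] [CP [C that] [S [NP [Pron they]] [VP [V reported] [CP [C that] [S [NP [Det no] [AP [Adj old]] [N child]] [VP [V cited]]]]]]]]]
The smallest constituent containing 'that they reported' is the CP spanning 'that they reported that no old child cited'; no single node in the tree dominates exactly the given words.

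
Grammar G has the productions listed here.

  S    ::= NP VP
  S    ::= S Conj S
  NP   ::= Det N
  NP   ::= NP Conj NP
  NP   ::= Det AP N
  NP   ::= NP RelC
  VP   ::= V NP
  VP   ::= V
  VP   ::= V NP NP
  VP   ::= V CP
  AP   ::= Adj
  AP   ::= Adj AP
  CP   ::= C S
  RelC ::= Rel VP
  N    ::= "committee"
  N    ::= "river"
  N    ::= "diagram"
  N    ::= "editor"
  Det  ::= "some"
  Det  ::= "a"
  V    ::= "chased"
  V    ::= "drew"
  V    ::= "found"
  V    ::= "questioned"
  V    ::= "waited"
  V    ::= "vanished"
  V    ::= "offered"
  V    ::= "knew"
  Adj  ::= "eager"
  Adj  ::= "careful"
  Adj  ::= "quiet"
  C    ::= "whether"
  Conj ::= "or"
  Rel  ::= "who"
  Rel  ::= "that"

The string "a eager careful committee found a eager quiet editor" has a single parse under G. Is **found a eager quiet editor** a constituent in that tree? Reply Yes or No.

[S [NP [Det a] [AP [Adj eager] [AP [Adj careful]]] [N committee]] [VP [V found] [NP [Det a] [AP [Adj eager] [AP [Adj quiet]]] [N editor]]]]
The words 'found a eager quiet editor' are exhaustively dominated by a single VP node (built by VP → V NP), so they form a constituent.

Yes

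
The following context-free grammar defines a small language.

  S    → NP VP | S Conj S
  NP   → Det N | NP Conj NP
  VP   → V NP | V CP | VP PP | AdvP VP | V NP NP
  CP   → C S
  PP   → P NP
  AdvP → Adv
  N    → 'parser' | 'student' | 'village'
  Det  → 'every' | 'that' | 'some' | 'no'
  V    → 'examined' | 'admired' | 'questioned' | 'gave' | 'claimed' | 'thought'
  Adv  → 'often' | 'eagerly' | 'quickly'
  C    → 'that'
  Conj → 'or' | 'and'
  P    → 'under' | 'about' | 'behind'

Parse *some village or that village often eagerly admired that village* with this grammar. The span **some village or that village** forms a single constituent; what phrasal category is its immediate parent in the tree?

S
  NP
    NP
      Det: some
      N: village
    Conj: or
    NP
      Det: that
      N: village
  VP
    AdvP
      Adv: often
    VP
      AdvP
        Adv: eagerly
      VP
        V: admired
        NP
          Det: that
          N: village
The span 'some village or that village' is the NP node built by NP → NP Conj NP.
Its mother is the S built by S → NP VP.

S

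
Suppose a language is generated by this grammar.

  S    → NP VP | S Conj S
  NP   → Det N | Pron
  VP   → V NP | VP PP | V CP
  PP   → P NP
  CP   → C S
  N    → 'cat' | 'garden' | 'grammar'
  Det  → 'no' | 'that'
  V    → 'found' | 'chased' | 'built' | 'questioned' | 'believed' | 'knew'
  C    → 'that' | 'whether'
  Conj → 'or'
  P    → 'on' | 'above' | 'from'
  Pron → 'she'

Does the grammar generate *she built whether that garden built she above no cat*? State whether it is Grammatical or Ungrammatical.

Grammatical

[S [NP [Pron she]] [VP [VP [V built] [CP [C whether] [S [NP [Det that] [N garden]] [VP [V built] [NP [Pron she]]]]]] [PP [P above] [NP [Det no] [N cat]]]]]
Every word is introduced by a lexical rule and the phrasal rules combine the resulting categories into a single S.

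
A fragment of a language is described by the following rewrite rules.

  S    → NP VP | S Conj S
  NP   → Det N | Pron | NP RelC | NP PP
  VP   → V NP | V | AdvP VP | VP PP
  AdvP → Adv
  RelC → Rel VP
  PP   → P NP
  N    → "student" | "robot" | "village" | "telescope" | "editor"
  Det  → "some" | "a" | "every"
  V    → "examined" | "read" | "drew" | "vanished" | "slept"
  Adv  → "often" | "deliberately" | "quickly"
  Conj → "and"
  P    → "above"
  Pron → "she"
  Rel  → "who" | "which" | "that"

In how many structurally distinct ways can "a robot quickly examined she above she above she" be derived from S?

Two of the 9 distinct bracketings:
[S [NP [Det a] [N robot]] [VP [AdvP [Adv quickly]] [VP [V examined] [NP [NP [Pron she]] [PP [P above] [NP [NP [Pron she]] [PP [P above] [NP [Pron she]]]]]]]]]
[S [NP [Det a] [N robot]] [VP [AdvP [Adv quickly]] [VP [V examined] [NP [NP [NP [Pron she]] [PP [P above] [NP [Pron she]]]] [PP [P above] [NP [Pron she]]]]]]]
The trees differ in how a recursive rule is bracketed over the same span.

9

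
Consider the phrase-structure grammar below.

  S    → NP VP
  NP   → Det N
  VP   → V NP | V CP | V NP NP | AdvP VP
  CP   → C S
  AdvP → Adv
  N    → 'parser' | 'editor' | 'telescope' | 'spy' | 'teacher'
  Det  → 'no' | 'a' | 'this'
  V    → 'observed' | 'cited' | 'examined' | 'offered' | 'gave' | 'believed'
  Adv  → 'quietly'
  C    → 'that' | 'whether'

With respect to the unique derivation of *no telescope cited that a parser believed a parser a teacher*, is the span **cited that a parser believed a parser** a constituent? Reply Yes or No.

No

[S [NP [Det no] [N telescope]] [VP [V cited] [CP [C that] [S [NP [Det a] [N parser]] [VP [V believed] [NP [Det a] [N parser]] [NP [Det a] [N teacher]]]]]]]
The smallest constituent containing 'cited that a parser believed a parser' is the VP spanning 'cited that a parser believed a parser a teacher'; no single node in the tree dominates exactly the given words.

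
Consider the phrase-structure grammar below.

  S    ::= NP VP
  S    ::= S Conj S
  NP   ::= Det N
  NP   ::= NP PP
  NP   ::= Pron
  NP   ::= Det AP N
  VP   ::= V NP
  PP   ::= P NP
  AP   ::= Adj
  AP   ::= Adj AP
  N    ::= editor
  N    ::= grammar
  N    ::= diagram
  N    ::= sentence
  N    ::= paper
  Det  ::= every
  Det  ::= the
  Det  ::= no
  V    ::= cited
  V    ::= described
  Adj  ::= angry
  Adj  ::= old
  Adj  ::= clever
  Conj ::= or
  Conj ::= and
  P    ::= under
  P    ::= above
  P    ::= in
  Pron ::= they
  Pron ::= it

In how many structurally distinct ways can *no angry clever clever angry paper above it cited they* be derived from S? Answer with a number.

1

[S [NP [NP [Det no] [AP [Adj angry] [AP [Adj clever] [AP [Adj clever] [AP [Adj angry]]]]] [N paper]] [PP [P above] [NP [Pron it]]]] [VP [V cited] [NP [Pron they]]]]
No rule offers an alternative attachment or grouping for any span, so this is the only derivation.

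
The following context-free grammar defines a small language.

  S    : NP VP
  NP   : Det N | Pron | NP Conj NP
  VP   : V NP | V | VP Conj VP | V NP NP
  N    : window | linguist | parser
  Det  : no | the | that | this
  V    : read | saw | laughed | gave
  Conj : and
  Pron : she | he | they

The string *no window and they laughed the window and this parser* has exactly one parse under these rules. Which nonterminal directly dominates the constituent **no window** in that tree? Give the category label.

S
  NP
    NP
      Det: no
      N: window
    Conj: and
    NP
      Pron: they
  VP
    V: laughed
    NP
      NP
        Det: the
        N: window
      Conj: and
      NP
        Det: this
        N: parser
The span 'no window' is the NP node built by NP → Det N.
Its mother is the NP built by NP → NP Conj NP.

NP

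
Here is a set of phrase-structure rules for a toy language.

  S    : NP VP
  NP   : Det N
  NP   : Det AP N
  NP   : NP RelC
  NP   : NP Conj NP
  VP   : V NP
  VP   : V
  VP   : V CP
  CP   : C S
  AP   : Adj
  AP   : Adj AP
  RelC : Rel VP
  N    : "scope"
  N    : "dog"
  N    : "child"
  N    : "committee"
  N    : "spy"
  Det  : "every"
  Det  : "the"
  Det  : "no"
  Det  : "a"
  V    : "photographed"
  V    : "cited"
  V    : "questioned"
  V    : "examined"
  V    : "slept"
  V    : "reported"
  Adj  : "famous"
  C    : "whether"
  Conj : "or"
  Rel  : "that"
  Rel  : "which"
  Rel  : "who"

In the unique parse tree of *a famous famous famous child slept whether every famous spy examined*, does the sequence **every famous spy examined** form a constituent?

[S [NP [Det a] [AP [Adj famous] [AP [Adj famous] [AP [Adj famous]]]] [N child]] [VP [V slept] [CP [C whether] [S [NP [Det every] [AP [Adj famous]] [N spy]] [VP [V examined]]]]]]
The words 'every famous spy examined' are exhaustively dominated by a single S node (built by S → NP VP), so they form a constituent.

Yes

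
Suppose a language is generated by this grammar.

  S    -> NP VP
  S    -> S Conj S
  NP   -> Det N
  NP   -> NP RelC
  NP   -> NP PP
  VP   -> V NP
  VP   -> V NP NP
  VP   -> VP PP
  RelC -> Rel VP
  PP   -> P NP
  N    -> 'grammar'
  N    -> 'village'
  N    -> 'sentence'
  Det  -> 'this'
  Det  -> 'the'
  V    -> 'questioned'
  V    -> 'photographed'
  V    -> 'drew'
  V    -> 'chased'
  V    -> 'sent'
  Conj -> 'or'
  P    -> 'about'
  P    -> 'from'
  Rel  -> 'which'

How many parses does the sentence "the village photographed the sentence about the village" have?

The two bracketings:
[S [NP [Det the] [N village]] [VP [V photographed] [NP [NP [Det the] [N sentence]] [PP [P about] [NP [Det the] [N village]]]]]]
[S [NP [Det the] [N village]] [VP [VP [V photographed] [NP [Det the] [N sentence]]] [PP [P about] [NP [Det the] [N village]]]]]
The difference turns on whether NP → NP PP is used at the relevant span, versus an alternative expansion of NP.

2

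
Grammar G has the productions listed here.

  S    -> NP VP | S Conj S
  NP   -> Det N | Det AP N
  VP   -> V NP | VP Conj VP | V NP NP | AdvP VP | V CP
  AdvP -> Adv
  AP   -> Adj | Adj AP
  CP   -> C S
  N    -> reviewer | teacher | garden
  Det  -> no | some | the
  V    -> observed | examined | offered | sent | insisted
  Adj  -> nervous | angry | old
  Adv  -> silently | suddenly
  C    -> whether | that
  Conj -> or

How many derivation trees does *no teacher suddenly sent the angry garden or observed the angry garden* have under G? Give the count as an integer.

The two bracketings:
[S [NP [Det no] [N teacher]] [VP [VP [AdvP [Adv suddenly]] [VP [V sent] [NP [Det the] [AP [Adj angry]] [N garden]]]] [Conj or] [VP [V observed] [NP [Det the] [AP [Adj angry]] [N garden]]]]]
[S [NP [Det no] [N teacher]] [VP [AdvP [Adv suddenly]] [VP [VP [V sent] [NP [Det the] [AP [Adj angry]] [N garden]]] [Conj or] [VP [V observed] [NP [Det the] [AP [Adj angry]] [N garden]]]]]]
The trees differ in how a recursive rule is bracketed over the same span.

2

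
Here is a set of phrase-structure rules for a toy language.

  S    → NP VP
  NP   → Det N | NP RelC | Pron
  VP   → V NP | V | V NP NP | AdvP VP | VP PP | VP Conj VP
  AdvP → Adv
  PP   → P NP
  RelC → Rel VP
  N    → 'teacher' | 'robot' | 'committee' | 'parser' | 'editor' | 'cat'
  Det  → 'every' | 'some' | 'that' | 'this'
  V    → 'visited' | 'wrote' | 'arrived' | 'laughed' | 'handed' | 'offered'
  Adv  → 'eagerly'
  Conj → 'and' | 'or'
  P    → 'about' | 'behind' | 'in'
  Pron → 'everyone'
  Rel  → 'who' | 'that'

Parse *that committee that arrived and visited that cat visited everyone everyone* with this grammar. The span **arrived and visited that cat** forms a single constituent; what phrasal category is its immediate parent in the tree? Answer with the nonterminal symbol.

[S [NP [NP [Det that] [N committee]] [RelC [Rel that] [VP [VP [V arrived]] [Conj and] [VP [V visited] [NP [Det that] [N cat]]]]]] [VP [V visited] [NP [Pron everyone]] [NP [Pron everyone]]]]
The span 'arrived and visited that cat' is the VP node built by VP → VP Conj VP.
Its mother is the RelC built by RelC → Rel VP.

RelC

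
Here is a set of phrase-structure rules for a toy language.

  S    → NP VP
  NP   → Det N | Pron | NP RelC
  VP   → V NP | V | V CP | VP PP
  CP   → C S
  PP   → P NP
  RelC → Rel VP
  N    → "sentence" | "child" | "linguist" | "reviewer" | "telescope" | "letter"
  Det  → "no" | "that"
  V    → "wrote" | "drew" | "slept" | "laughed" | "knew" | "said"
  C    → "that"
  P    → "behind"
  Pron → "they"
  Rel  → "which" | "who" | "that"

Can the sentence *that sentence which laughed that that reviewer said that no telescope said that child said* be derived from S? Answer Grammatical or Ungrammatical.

[S [NP [NP [Det that] [N sentence]] [RelC [Rel which] [VP [V laughed] [CP [C that] [S [NP [Det that] [N reviewer]] [VP [V said] [CP [C that] [S [NP [Det no] [N telescope]] [VP [V said] [NP [Det that] [N child]]]]]]]]]]] [VP [V said]]]
Each bracket corresponds to one application of a listed rule, so the string is derivable from S.

Grammatical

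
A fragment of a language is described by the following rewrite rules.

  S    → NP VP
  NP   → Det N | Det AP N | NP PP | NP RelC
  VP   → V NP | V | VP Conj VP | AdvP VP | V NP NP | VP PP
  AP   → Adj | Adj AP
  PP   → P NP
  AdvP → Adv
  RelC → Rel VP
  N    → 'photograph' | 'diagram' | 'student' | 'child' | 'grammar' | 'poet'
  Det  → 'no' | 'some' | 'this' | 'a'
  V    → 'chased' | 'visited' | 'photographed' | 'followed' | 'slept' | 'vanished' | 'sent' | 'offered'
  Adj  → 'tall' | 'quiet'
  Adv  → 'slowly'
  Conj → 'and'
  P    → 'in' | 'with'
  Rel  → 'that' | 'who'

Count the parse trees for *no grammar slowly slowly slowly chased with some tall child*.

Two of the 4 distinct bracketings:
[S [NP [Det no] [N grammar]] [VP [AdvP [Adv slowly]] [VP [AdvP [Adv slowly]] [VP [AdvP [Adv slowly]] [VP [VP [V chased]] [PP [P with] [NP [Det some] [AP [Adj tall]] [N child]]]]]]]]
[S [NP [Det no] [N grammar]] [VP [AdvP [Adv slowly]] [VP [AdvP [Adv slowly]] [VP [VP [AdvP [Adv slowly]] [VP [V chased]]] [PP [P with] [NP [Det some] [AP [Adj tall]] [N child]]]]]]]
The trees differ in how a recursive rule is bracketed over the same span.

4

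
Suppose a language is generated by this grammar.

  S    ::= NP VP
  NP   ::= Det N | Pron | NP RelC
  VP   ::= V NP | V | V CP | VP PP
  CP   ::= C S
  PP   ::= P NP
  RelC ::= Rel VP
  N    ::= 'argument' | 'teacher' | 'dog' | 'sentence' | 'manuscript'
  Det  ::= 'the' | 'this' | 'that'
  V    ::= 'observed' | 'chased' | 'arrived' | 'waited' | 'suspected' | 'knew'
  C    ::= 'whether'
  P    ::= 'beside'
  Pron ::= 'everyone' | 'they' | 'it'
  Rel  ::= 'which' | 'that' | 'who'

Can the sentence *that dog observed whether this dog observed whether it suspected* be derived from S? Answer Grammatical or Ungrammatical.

S
  NP
    Det: that
    N: dog
  VP
    V: observed
    CP
      C: whether
      S
        NP
          Det: this
          N: dog
        VP
          V: observed
          CP
            C: whether
            S
              NP
                Pron: it
              VP
                V: suspected
The bracketing above is licensed at every node by one of the given productions, with S at the root.

Grammatical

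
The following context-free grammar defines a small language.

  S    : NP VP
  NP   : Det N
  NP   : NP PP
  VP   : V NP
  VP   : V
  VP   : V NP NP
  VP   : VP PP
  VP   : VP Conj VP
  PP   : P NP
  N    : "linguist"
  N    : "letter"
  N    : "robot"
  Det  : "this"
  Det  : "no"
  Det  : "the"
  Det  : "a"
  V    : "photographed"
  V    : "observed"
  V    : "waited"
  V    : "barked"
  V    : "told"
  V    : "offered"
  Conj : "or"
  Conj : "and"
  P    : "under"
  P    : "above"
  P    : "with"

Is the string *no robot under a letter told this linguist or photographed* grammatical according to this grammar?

S
  NP
    NP
      Det: no
      N: robot
    PP
      P: under
      NP
        Det: a
        N: letter
  VP
    VP
      V: told
      NP
        Det: this
        N: linguist
    Conj: or
    VP
      V: photographed
The bracketing above is licensed at every node by one of the given productions, with S at the root.

Grammatical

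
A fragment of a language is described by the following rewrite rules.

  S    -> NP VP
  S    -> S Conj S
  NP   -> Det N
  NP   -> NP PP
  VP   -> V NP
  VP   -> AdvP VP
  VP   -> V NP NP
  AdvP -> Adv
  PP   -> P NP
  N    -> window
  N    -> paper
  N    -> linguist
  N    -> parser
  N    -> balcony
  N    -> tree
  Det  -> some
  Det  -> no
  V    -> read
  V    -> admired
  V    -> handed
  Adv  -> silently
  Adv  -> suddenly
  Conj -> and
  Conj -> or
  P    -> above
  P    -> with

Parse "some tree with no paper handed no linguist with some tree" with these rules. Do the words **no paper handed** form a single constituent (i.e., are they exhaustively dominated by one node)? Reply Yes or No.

No

[S [NP [NP [Det some] [N tree]] [PP [P with] [NP [Det no] [N paper]]]] [VP [V handed] [NP [NP [Det no] [N linguist]] [PP [P with] [NP [Det some] [N tree]]]]]]
The smallest constituent containing 'no paper handed' is the S spanning 'some tree with no paper handed no linguist with some tree'; no single node in the tree dominates exactly the given words.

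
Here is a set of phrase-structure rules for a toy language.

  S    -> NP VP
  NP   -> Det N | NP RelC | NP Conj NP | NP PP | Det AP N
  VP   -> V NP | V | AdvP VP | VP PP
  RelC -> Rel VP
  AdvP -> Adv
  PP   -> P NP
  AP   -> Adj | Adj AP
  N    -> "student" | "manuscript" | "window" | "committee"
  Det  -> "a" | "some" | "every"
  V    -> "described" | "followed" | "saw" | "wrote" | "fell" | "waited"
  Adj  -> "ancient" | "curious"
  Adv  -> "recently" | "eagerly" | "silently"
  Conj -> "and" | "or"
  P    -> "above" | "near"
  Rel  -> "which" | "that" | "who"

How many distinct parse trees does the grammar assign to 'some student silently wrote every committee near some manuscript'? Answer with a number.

Two of the 3 distinct bracketings:
[S [NP [Det some] [N student]] [VP [AdvP [Adv silently]] [VP [V wrote] [NP [NP [Det every] [N committee]] [PP [P near] [NP [Det some] [N manuscript]]]]]]]
[S [NP [Det some] [N student]] [VP [AdvP [Adv silently]] [VP [VP [V wrote] [NP [Det every] [N committee]]] [PP [P near] [NP [Det some] [N manuscript]]]]]]
The difference turns on whether NP → NP PP is used at the relevant span, versus an alternative expansion of NP.

3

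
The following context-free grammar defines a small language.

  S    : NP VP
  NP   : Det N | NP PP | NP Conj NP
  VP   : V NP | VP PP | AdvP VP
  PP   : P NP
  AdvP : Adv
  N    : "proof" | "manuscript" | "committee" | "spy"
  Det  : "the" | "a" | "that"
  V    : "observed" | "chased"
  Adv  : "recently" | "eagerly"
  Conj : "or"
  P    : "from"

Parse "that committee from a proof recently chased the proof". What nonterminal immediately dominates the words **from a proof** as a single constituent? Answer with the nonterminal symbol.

[S [NP [NP [Det that] [N committee]] [PP [P from] [NP [Det a] [N proof]]]] [VP [AdvP [Adv recently]] [VP [V chased] [NP [Det the] [N proof]]]]]
The span 'from a proof' is the PP node built by PP → P NP.

PP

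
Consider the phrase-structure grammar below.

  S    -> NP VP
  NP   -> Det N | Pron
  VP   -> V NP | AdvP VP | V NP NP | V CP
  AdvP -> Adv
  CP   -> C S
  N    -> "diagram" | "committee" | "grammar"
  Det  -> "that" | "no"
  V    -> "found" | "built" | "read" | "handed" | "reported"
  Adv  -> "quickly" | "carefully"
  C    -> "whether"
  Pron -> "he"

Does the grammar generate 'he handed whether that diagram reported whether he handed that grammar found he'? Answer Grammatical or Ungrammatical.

For S → NP VP, the only prefix that parses as NP is 'he', but the remainder 'handed whether that diagram reported whether he handed that grammar found he' is not a VP under these rules.

Ungrammatical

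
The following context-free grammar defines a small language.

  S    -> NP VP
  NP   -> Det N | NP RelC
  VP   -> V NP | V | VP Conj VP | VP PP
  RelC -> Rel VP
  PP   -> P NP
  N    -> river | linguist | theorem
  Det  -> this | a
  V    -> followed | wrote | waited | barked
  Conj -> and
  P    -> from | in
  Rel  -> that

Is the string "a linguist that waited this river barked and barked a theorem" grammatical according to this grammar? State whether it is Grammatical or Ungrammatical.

Grammatical

[S [NP [NP [Det a] [N linguist]] [RelC [Rel that] [VP [V waited] [NP [Det this] [N river]]]]] [VP [VP [V barked]] [Conj and] [VP [V barked] [NP [Det a] [N theorem]]]]]
Every word is introduced by a lexical rule and the phrasal rules combine the resulting categories into a single S.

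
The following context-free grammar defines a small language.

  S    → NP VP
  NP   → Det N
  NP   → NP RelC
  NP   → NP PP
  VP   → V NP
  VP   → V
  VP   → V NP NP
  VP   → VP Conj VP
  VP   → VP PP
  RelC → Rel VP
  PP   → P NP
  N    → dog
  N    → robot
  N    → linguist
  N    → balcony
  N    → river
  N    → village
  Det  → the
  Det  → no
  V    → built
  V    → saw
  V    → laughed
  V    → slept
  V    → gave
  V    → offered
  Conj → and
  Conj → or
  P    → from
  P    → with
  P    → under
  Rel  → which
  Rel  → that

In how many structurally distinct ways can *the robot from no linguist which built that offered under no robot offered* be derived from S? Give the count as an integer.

7

Two of the 7 distinct bracketings:
[S [NP [NP [NP [NP [Det the] [N robot]] [PP [P from] [NP [Det no] [N linguist]]]] [RelC [Rel which] [VP [V built]]]] [RelC [Rel that] [VP [VP [V offered]] [PP [P under] [NP [Det no] [N robot]]]]]] [VP [V offered]]]
[S [NP [NP [NP [Det the] [N robot]] [PP [P from] [NP [NP [Det no] [N linguist]] [RelC [Rel which] [VP [V built]]]]]] [RelC [Rel that] [VP [VP [V offered]] [PP [P under] [NP [Det no] [N robot]]]]]] [VP [V offered]]]
The trees differ in how a recursive rule is bracketed over the same span.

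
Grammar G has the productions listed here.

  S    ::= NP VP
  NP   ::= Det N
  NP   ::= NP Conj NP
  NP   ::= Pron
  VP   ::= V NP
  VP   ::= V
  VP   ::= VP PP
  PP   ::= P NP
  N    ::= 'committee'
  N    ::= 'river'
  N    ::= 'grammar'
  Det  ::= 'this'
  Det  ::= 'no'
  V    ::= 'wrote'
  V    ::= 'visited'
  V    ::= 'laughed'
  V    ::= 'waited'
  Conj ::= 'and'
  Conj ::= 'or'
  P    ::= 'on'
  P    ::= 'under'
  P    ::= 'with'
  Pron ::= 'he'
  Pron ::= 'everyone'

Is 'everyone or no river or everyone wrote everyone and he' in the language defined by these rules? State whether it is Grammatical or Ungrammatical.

Grammatical

S
  NP
    NP
      Pron: everyone
    Conj: or
    NP
      NP
        Det: no
        N: river
      Conj: or
      NP
        Pron: everyone
  VP
    V: wrote
    NP
      NP
        Pron: everyone
      Conj: and
      NP
        Pron: he
The bracketing above is licensed at every node by one of the given productions, with S at the root.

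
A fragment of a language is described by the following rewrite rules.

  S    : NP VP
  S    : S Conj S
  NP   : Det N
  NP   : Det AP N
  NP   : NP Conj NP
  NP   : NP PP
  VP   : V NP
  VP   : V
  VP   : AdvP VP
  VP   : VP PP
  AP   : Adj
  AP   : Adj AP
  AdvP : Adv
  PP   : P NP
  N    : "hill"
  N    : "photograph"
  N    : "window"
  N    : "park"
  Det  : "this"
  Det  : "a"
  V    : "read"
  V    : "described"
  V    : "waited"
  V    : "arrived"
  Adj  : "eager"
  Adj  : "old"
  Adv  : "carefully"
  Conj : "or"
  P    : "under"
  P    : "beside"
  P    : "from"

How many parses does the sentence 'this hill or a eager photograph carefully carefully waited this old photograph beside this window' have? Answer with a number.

Two of the 4 distinct bracketings:
[S [NP [NP [Det this] [N hill]] [Conj or] [NP [Det a] [AP [Adj eager]] [N photograph]]] [VP [AdvP [Adv carefully]] [VP [AdvP [Adv carefully]] [VP [V waited] [NP [NP [Det this] [AP [Adj old]] [N photograph]] [PP [P beside] [NP [Det this] [N window]]]]]]]]
[S [NP [NP [Det this] [N hill]] [Conj or] [NP [Det a] [AP [Adj eager]] [N photograph]]] [VP [AdvP [Adv carefully]] [VP [AdvP [Adv carefully]] [VP [VP [V waited] [NP [Det this] [AP [Adj old]] [N photograph]]] [PP [P beside] [NP [Det this] [N window]]]]]]]
The difference turns on whether NP → NP PP is used at the relevant span, versus an alternative expansion of NP.

4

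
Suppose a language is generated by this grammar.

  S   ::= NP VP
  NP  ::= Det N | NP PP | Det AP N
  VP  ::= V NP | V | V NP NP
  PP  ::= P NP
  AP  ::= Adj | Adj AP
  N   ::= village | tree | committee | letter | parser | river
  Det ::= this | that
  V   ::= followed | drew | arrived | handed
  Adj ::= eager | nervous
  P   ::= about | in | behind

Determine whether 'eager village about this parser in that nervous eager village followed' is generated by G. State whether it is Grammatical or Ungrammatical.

For S → NP VP, no prefix of the string parses as an NP.

Ungrammatical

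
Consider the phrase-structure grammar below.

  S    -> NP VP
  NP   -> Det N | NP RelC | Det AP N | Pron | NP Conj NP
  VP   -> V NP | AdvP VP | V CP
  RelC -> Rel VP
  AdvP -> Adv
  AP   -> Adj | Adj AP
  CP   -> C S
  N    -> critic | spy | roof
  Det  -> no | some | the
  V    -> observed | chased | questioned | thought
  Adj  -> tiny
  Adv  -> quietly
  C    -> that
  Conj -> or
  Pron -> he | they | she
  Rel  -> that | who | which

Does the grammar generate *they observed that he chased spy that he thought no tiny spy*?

A V word can never sit immediately before an N word in any string this grammar generates, so the substring 'chased spy' rules out a derivation.

Ungrammatical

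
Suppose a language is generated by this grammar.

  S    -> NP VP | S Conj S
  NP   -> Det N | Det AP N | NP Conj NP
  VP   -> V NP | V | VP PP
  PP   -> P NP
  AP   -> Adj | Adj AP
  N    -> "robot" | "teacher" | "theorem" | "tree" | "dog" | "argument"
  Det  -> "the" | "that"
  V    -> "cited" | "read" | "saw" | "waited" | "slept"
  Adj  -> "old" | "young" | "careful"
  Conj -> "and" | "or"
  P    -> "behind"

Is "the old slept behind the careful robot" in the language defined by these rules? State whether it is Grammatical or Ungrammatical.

Ungrammatical

An Adj word can never sit immediately before a V word in any string this grammar generates, so the substring 'old slept' rules out a derivation.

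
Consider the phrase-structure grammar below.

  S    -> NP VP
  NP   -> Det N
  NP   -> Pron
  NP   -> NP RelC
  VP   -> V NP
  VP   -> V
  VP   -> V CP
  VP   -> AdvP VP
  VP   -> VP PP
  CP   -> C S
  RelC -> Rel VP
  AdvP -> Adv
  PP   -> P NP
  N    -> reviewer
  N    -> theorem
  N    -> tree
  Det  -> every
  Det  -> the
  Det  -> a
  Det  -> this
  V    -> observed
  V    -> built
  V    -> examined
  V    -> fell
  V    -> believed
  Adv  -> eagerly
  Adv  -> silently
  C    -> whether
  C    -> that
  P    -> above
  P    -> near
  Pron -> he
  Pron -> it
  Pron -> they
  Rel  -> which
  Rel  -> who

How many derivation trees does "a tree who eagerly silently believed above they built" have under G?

3

Two of the 3 distinct bracketings:
[S [NP [NP [Det a] [N tree]] [RelC [Rel who] [VP [AdvP [Adv eagerly]] [VP [AdvP [Adv silently]] [VP [VP [V believed]] [PP [P above] [NP [Pron they]]]]]]]] [VP [V built]]]
[S [NP [NP [Det a] [N tree]] [RelC [Rel who] [VP [AdvP [Adv eagerly]] [VP [VP [AdvP [Adv silently]] [VP [V believed]]] [PP [P above] [NP [Pron they]]]]]]] [VP [V built]]]
The trees differ in how a recursive rule is bracketed over the same span.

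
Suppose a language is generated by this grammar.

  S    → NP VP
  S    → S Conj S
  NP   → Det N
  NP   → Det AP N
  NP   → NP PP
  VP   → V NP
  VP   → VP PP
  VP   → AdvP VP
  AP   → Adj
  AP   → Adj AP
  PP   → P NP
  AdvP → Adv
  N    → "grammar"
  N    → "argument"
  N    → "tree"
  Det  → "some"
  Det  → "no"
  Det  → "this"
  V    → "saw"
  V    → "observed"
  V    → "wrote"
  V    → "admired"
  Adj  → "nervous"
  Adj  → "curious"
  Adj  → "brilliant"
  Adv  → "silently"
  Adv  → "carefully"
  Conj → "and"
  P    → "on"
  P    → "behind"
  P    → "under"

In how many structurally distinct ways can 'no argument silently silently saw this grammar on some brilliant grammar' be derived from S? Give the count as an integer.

4

Two of the 4 distinct bracketings:
[S [NP [Det no] [N argument]] [VP [VP [AdvP [Adv silently]] [VP [AdvP [Adv silently]] [VP [V saw] [NP [Det this] [N grammar]]]]] [PP [P on] [NP [Det some] [AP [Adj brilliant]] [N grammar]]]]]
[S [NP [Det no] [N argument]] [VP [AdvP [Adv silently]] [VP [VP [AdvP [Adv silently]] [VP [V saw] [NP [Det this] [N grammar]]]] [PP [P on] [NP [Det some] [AP [Adj brilliant]] [N grammar]]]]]]
The trees differ in how a recursive rule is bracketed over the same span.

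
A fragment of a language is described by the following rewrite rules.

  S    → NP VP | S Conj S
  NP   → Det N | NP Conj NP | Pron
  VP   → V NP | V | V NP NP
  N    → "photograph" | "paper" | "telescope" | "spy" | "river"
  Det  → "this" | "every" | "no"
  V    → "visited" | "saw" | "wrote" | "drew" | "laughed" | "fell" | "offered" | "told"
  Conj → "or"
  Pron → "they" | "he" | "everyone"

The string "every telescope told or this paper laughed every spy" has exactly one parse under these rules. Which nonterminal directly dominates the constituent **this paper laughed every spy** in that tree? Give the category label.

[S [S [NP [Det every] [N telescope]] [VP [V told]]] [Conj or] [S [NP [Det this] [N paper]] [VP [V laughed] [NP [Det every] [N spy]]]]]
The span 'this paper laughed every spy' is the S node built by S → NP VP.
Its mother is the S built by S → S Conj S.

S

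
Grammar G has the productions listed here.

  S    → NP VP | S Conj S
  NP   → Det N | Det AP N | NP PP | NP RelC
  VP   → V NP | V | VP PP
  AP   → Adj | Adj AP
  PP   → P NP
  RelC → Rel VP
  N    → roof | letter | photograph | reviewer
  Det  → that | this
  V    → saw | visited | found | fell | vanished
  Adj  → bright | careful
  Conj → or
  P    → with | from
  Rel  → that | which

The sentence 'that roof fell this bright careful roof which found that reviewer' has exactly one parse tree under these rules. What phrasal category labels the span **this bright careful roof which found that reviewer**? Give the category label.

[S [NP [Det that] [N roof]] [VP [V fell] [NP [NP [Det this] [AP [Adj bright] [AP [Adj careful]]] [N roof]] [RelC [Rel which] [VP [V found] [NP [Det that] [N reviewer]]]]]]]
The span 'this bright careful roof which found that reviewer' is the NP node built by NP → NP RelC.

NP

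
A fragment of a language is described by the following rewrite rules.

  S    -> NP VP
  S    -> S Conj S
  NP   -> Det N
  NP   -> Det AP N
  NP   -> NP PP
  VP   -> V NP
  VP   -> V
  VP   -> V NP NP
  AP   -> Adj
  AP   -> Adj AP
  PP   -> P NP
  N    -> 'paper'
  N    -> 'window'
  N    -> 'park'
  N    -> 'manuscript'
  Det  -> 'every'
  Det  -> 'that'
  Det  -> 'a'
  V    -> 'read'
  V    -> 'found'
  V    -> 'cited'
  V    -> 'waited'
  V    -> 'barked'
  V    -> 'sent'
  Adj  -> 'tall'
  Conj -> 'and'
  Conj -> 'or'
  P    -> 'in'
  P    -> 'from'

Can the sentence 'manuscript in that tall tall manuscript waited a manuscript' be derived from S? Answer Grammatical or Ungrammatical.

For S → NP VP, no prefix of the string parses as an NP. The alternative S rule S → S Conj S likewise has no satisfying split.

Ungrammatical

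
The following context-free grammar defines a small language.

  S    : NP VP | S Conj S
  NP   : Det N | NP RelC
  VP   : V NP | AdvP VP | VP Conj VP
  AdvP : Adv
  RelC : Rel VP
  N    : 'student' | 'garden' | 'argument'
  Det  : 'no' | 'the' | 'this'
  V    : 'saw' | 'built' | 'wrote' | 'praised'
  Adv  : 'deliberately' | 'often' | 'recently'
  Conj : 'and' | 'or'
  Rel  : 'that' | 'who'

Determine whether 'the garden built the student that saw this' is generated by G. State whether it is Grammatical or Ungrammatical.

Ungrammatical

For S → NP VP, the only prefix that parses as NP is 'the garden', but the remainder 'built the student that saw this' is not a VP under these rules. The alternative S rule S → S Conj S likewise has no satisfying split.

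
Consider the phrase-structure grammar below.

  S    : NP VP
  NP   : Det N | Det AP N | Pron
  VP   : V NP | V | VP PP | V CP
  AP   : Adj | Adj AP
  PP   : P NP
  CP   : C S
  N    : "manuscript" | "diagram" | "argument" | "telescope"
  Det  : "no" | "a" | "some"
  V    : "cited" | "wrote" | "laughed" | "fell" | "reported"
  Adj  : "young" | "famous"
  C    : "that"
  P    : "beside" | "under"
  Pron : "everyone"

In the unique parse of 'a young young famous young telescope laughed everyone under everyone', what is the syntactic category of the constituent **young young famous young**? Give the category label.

AP

[S [NP [Det a] [AP [Adj young] [AP [Adj young] [AP [Adj famous] [AP [Adj young]]]]] [N telescope]] [VP [VP [V laughed] [NP [Pron everyone]]] [PP [P under] [NP [Pron everyone]]]]]
The span 'young young famous young' is the AP node built by AP → Adj AP.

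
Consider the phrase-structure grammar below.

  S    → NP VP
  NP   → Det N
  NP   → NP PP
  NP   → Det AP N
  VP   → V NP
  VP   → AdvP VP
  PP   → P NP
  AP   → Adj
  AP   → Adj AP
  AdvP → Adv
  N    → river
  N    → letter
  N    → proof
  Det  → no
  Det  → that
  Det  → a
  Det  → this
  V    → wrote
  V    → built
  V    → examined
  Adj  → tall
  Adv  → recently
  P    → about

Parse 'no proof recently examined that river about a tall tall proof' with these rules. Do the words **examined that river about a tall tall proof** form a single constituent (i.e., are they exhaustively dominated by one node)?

Yes

[S [NP [Det no] [N proof]] [VP [AdvP [Adv recently]] [VP [V examined] [NP [NP [Det that] [N river]] [PP [P about] [NP [Det a] [AP [Adj tall] [AP [Adj tall]]] [N proof]]]]]]]
The words 'examined that river about a tall tall proof' are exhaustively dominated by a single VP node (built by VP → V NP), so they form a constituent.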